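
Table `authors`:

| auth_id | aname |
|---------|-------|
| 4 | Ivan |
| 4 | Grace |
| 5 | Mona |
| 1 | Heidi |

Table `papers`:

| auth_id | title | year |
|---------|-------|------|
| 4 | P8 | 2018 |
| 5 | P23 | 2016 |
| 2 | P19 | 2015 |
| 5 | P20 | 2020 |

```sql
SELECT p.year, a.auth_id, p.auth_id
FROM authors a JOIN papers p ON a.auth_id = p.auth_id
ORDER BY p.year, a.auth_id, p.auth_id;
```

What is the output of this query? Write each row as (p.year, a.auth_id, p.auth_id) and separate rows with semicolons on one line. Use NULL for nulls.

(2016, 5, 5); (2018, 4, 4); (2018, 4, 4); (2020, 5, 5)

INNER JOIN keeps only pairs where the ON condition holds.
Matching on a.auth_id = p.auth_id.
Matched pairs: 4.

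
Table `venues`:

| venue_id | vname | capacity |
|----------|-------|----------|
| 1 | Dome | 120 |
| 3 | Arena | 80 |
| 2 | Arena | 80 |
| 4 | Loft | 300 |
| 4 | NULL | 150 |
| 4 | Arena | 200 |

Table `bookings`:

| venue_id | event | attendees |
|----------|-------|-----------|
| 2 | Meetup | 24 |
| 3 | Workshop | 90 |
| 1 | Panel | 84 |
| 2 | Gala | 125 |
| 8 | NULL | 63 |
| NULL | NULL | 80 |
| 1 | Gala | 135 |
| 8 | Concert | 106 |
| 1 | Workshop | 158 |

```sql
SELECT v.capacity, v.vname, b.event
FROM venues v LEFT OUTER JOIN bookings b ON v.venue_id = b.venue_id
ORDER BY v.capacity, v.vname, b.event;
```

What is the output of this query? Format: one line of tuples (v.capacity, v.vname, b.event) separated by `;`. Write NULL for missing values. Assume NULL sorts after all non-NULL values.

LEFT JOIN keeps every row from `venues`; unmatched rows get NULL for `bookings`'s columns.
Matching on v.venue_id = b.venue_id. A NULL in a compared column never satisfies the condition.
- v row (venue_id=1): matches 3 b row(s) → 3 output row(s).
- v row (venue_id=3): matches 1 b row(s) → 1 output row(s).
- v row (venue_id=2): matches 2 b row(s) → 2 output row(s).
- v row (venue_id=4): no match → kept, b columns NULL.
- v row (venue_id=4): no match → kept, b columns NULL.
- v row (venue_id=4): no match → kept, b columns NULL.
After projecting and ordering:
v.capacity | v.vname | b.event
80 | Arena | Gala
80 | Arena | Meetup
80 | Arena | Workshop
120 | Dome | Gala
120 | Dome | Panel
120 | Dome | Workshop
150 | NULL | NULL
200 | Arena | NULL
300 | Loft | NULL

(80, Arena, Gala); (80, Arena, Meetup); (80, Arena, Workshop); (120, Dome, Gala); (120, Dome, Panel); (120, Dome, Workshop); (150, NULL, NULL); (200, Arena, NULL); (300, Loft, NULL)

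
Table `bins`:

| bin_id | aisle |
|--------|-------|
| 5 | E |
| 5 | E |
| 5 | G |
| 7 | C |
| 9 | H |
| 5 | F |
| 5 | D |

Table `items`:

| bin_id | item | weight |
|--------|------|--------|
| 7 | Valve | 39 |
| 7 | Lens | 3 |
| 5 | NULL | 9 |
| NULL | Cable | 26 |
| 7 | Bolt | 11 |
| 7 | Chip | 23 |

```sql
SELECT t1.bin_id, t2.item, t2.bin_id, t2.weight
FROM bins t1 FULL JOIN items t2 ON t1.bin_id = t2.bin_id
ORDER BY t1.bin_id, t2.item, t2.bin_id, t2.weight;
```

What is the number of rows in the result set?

FULL OUTER JOIN keeps every row from both sides; unmatched rows get NULL for the other side's columns.
Matching on t1.bin_id = t2.bin_id. A NULL in a compared column never satisfies the condition.
- t1[0] bin_id=5 → 1 match(es) in t2 → 1 row(s).
- t1[1] bin_id=5 → 1 match(es) in t2 → 1 row(s).
- t1[2] bin_id=5 → 1 match(es) in t2 → 1 row(s).
- t1[3] bin_id=7 → 4 match(es) in t2 → 4 row(s).
- t1[4] bin_id=9 → no match; kept with NULLs on the t2 side.
- t1[5] bin_id=5 → 1 match(es) in t2 → 1 row(s).
- t1[6] bin_id=5 → 1 match(es) in t2 → 1 row(s).
- 1 t2 row(s) had no t1 match → kept, t1 columns NULL.
Total: 9 matched + 2 padded = 11 rows.

11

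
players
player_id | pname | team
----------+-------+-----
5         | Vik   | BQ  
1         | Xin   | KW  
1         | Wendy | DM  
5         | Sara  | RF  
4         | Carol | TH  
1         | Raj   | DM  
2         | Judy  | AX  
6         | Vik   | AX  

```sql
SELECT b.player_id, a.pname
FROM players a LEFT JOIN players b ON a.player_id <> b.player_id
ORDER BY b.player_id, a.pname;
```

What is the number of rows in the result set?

LEFT JOIN keeps every row from `players a`; unmatched rows get NULL for `players b`'s columns.
Matching on a.player_id <> b.player_id.
- a (player_id=5) pairs with 6 row(s) of b.
- a (player_id=1) pairs with 5 row(s) of b.
- a (player_id=1) pairs with 5 row(s) of b.
- a (player_id=5) pairs with 6 row(s) of b.
- a (player_id=4) pairs with 7 row(s) of b.
- a (player_id=1) pairs with 5 row(s) of b.
- a (player_id=2) pairs with 7 row(s) of b.
- a (player_id=6) pairs with 7 row(s) of b.
Total: 48 rows.

48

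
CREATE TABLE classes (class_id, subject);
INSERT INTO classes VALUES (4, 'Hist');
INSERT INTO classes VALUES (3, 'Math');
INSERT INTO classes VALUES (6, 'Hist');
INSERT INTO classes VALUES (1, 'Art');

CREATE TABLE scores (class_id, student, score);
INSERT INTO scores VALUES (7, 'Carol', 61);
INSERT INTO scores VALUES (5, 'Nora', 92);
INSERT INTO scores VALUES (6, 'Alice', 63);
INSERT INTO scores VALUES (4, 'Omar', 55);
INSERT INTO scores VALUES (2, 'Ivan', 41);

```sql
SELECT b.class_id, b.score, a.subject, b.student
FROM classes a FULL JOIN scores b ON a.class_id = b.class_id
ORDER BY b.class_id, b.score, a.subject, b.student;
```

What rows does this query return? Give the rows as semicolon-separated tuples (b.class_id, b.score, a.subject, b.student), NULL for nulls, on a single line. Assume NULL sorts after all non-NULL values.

(2, 41, NULL, Ivan); (4, 55, Hist, Omar); (5, 92, NULL, Nora); (6, 63, Hist, Alice); (7, 61, NULL, Carol); (NULL, NULL, Art, NULL); (NULL, NULL, Math, NULL)

FULL OUTER JOIN keeps every row from both sides; unmatched rows get NULL for the other side's columns.
Matching on a.class_id = b.class_id.
Matched pairs: 2; unmatched a rows kept: 2; unmatched b rows kept: 3.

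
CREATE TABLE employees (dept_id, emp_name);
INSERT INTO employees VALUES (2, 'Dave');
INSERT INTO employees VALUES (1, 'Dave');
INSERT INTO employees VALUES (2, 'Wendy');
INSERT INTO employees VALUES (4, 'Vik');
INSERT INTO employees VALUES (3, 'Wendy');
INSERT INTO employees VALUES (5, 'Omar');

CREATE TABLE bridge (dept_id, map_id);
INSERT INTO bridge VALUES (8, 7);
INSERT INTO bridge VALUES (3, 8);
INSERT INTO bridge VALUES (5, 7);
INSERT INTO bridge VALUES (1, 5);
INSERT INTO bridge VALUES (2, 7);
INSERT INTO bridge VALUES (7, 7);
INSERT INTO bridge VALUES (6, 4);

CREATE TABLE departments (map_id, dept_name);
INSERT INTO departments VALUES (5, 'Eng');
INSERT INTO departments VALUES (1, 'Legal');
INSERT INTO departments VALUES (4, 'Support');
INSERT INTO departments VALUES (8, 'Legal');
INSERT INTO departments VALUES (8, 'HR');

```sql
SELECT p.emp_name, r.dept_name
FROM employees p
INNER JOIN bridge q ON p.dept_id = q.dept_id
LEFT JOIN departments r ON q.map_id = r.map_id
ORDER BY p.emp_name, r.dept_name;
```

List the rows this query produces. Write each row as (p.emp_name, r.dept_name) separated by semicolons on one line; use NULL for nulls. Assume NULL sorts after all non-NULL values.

(Dave, Eng); (Dave, NULL); (Omar, NULL); (Wendy, HR); (Wendy, Legal); (Wendy, NULL)

Step 1 — p INNER JOIN q on dept_id → 5 row(s).
Then LEFT JOIN `departments r` on map_id: each of those 5 rows is kept; rows whose q.map_id has no match in r get NULL for r's columns.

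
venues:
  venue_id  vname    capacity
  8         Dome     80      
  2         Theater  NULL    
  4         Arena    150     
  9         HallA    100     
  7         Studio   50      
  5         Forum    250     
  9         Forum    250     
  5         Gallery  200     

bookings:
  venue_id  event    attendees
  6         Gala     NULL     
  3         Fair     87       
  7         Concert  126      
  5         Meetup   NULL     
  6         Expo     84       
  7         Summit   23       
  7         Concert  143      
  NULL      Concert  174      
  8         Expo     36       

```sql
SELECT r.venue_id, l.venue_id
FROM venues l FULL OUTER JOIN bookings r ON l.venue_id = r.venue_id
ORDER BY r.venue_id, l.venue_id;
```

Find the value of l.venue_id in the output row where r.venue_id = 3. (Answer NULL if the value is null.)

FULL OUTER JOIN keeps every row from both sides; unmatched rows get NULL for the other side's columns.
Matching on l.venue_id = r.venue_id. A NULL in a compared column never satisfies the condition.
- venue_id=8: 1 matching r row(s), so 1 row(s) emitted.
- venue_id=2: no r row matches, row kept with r columns NULL.
- venue_id=4: no r row matches, row kept with r columns NULL.
- venue_id=9: no r row matches, row kept with r columns NULL.
- venue_id=7: 3 matching r row(s), so 3 row(s) emitted.
- venue_id=5: 1 matching r row(s), so 1 row(s) emitted.
- venue_id=9: no r row matches, row kept with r columns NULL.
- venue_id=5: 1 matching r row(s), so 1 row(s) emitted.
- 4 row(s) from r found no l partner → padded with NULL.

NULL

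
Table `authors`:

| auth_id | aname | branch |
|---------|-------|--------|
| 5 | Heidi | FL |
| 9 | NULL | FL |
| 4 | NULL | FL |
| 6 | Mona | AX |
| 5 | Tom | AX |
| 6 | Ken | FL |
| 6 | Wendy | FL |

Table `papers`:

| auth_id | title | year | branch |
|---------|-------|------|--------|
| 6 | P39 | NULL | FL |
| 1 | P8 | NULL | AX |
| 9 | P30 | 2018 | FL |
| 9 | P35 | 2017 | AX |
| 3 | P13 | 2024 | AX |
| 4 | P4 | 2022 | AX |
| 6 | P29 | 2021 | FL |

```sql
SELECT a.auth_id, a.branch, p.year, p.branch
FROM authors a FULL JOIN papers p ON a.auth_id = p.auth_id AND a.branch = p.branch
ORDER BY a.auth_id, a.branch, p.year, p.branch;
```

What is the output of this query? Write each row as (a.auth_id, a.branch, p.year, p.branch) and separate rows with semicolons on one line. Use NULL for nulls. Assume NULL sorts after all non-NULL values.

(4, FL, NULL, NULL); (5, AX, NULL, NULL); (5, FL, NULL, NULL); (6, AX, NULL, NULL); (6, FL, 2021, FL); (6, FL, 2021, FL); (6, FL, NULL, FL); (6, FL, NULL, FL); (9, FL, 2018, FL); (NULL, NULL, 2017, AX); (NULL, NULL, 2022, AX); (NULL, NULL, 2024, AX); (NULL, NULL, NULL, AX)

FULL OUTER JOIN keeps every row from both sides; unmatched rows get NULL for the other side's columns.
Matching on a.auth_id = p.auth_id AND a.branch = p.branch.
Matched pairs: 5; unmatched a rows kept: 4; unmatched p rows kept: 4.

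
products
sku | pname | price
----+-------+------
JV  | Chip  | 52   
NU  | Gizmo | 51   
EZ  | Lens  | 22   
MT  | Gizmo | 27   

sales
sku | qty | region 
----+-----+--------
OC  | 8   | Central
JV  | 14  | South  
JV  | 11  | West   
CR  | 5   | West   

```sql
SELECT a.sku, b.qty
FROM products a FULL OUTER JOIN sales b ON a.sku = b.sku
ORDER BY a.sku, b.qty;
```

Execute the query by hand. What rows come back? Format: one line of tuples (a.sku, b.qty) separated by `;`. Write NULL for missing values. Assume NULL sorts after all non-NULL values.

(EZ, NULL); (JV, 11); (JV, 14); (MT, NULL); (NU, NULL); (NULL, 5); (NULL, 8)

FULL OUTER JOIN keeps every row from both sides; unmatched rows get NULL for the other side's columns.
Matching on a.sku = b.sku.
Matched pairs: 2; unmatched a rows kept: 3; unmatched b rows kept: 2.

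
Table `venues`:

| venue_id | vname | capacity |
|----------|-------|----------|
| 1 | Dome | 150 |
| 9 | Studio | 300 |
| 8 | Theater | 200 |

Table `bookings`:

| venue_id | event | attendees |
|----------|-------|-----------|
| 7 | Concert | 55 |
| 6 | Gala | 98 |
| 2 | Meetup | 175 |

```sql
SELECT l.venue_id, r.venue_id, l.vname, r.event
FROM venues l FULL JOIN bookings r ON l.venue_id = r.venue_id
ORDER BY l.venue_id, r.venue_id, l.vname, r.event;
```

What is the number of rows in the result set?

FULL OUTER JOIN keeps every row from both sides; unmatched rows get NULL for the other side's columns.
Matching on l.venue_id = r.venue_id.
- l row (venue_id=1): no match → kept, r columns NULL.
- l row (venue_id=9): no match → kept, r columns NULL.
- l row (venue_id=8): no match → kept, r columns NULL.
- 3 r row(s) had no l match → kept, l columns NULL.
Total: 0 matched + 6 padded = 6 rows.

6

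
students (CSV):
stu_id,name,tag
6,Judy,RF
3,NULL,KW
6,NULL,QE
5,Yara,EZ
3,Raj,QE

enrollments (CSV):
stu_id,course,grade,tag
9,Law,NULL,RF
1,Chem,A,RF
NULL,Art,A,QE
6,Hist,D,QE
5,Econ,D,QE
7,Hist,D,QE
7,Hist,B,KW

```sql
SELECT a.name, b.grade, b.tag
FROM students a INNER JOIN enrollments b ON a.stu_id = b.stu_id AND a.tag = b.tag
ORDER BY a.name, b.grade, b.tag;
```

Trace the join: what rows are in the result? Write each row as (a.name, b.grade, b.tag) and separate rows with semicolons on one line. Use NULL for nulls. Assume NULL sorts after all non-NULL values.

INNER JOIN keeps only pairs where the ON condition holds.
Matching on a.stu_id = b.stu_id AND a.tag = b.tag. A NULL in a compared column never satisfies the condition.
- stu_id=6, tag=RF: no matching b row, dropped.
- stu_id=3, tag=KW: no matching b row, dropped.
- stu_id=6, tag=QE: 1 matching b row(s), so 1 row(s) emitted.
- stu_id=5, tag=EZ: no matching b row, dropped.
- stu_id=3, tag=QE: no matching b row, dropped.
After projecting and ordering:
a.name | b.grade | b.tag
NULL | D | QE

(NULL, D, QE)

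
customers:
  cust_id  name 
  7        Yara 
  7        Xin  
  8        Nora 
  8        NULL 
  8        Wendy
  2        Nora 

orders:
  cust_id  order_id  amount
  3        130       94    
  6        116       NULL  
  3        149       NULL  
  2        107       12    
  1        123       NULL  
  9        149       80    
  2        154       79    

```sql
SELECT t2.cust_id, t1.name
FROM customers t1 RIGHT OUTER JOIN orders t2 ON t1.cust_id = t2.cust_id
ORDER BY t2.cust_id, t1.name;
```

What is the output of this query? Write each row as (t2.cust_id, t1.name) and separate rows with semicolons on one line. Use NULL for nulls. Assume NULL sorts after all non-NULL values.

(1, NULL); (2, Nora); (2, Nora); (3, NULL); (3, NULL); (6, NULL); (9, NULL)

RIGHT JOIN keeps every row from `orders`; unmatched rows get NULL for `customers`'s columns.
Matching on t1.cust_id = t2.cust_id.
Matched pairs: 2; unmatched t2 rows kept: 5.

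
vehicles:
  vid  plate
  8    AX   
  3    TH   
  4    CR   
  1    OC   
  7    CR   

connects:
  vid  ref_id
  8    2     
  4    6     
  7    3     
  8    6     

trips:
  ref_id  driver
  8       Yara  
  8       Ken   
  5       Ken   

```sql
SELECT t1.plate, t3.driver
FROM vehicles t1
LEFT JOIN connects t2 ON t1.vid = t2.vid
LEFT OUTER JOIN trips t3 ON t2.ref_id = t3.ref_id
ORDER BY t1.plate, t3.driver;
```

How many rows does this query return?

6

Evaluate left to right. First `vehicles t1 LEFT JOIN connects t2` on vid: 6 row(s).
Then LEFT JOIN `trips t3` on ref_id: each of those 6 rows is kept; rows whose t2.ref_id has no match in t3 get NULL for t3's columns.
Result: 6 row(s).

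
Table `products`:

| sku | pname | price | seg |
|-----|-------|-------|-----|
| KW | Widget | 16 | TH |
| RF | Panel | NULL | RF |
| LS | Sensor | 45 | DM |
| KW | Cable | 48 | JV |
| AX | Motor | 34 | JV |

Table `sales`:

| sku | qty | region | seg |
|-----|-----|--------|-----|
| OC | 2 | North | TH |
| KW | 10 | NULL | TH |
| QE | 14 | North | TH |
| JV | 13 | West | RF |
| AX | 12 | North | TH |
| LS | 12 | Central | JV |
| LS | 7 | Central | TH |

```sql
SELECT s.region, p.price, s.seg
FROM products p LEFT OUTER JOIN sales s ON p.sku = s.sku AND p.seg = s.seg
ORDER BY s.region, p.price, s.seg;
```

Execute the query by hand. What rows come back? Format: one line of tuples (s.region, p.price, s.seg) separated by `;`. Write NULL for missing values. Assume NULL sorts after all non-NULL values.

(NULL, 16, TH); (NULL, 34, NULL); (NULL, 45, NULL); (NULL, 48, NULL); (NULL, NULL, NULL)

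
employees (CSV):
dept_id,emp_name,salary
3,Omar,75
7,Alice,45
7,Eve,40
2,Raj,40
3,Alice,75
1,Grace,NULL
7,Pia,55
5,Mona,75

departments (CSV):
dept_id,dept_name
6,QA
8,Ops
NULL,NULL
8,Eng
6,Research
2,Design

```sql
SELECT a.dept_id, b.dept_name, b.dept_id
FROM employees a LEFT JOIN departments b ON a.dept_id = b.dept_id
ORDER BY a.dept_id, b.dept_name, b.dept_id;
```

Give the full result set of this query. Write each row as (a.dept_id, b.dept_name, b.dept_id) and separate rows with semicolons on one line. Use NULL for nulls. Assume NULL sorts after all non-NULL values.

(1, NULL, NULL); (2, Design, 2); (3, NULL, NULL); (3, NULL, NULL); (5, NULL, NULL); (7, NULL, NULL); (7, NULL, NULL); (7, NULL, NULL)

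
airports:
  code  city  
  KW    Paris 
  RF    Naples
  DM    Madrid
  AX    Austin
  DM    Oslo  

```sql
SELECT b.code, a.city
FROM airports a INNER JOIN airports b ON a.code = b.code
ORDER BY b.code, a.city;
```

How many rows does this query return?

INNER JOIN keeps only pairs where the ON condition holds.
Matching on a.code = b.code.
Matched pairs: 7.
Total: 7 rows.

7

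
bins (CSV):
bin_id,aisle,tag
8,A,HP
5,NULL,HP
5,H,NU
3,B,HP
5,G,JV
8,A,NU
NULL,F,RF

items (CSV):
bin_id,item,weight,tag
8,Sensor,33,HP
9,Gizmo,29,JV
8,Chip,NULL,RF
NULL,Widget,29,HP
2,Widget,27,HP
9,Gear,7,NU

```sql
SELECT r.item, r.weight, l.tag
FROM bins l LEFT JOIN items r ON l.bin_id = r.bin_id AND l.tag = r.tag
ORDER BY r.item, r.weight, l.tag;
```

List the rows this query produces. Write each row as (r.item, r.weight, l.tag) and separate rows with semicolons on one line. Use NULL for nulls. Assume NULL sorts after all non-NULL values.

(Sensor, 33, HP); (NULL, NULL, HP); (NULL, NULL, HP); (NULL, NULL, JV); (NULL, NULL, NU); (NULL, NULL, NU); (NULL, NULL, RF)

LEFT JOIN keeps every row from `bins`; unmatched rows get NULL for `items`'s columns.
Matching on l.bin_id = r.bin_id AND l.tag = r.tag. A NULL in a compared column never satisfies the condition.
- l row (bin_id=8, tag=HP): matches 1 r row(s) → 1 output row(s).
- l row (bin_id=5, tag=HP): no match → kept, r columns NULL.
- l row (bin_id=5, tag=NU): no match → kept, r columns NULL.
- l row (bin_id=3, tag=HP): no match → kept, r columns NULL.
- l row (bin_id=5, tag=JV): no match → kept, r columns NULL.
- l row (bin_id=8, tag=NU): no match → kept, r columns NULL.
- l row (bin_id=NULL, tag=RF): no match → kept, r columns NULL.
After projecting and ordering:
r.item | r.weight | l.tag
Sensor | 33 | HP
NULL | NULL | HP
NULL | NULL | HP
NULL | NULL | JV
NULL | NULL | NU
NULL | NULL | NU
NULL | NULL | RF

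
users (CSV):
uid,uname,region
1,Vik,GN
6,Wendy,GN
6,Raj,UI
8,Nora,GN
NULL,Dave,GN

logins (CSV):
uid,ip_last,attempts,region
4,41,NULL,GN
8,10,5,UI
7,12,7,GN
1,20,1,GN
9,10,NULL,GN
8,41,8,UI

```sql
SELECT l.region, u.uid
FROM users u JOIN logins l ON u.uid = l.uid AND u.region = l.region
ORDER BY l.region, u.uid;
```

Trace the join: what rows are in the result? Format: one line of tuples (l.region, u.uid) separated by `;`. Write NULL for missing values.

(GN, 1)

INNER JOIN keeps only pairs where the ON condition holds.
Matching on u.uid = l.uid AND u.region = l.region. A NULL in a compared column never satisfies the condition.
Matched pairs: 1.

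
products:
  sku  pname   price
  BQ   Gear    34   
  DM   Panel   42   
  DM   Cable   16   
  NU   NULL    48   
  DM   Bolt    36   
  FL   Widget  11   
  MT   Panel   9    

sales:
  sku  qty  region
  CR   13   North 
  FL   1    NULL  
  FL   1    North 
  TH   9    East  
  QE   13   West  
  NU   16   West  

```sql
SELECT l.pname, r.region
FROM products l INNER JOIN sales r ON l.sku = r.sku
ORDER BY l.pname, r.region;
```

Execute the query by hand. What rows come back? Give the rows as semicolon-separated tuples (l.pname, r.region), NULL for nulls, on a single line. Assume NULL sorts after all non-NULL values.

INNER JOIN keeps only pairs where the ON condition holds.
Matching on l.sku = r.sku.
- l (sku=BQ) has no partner → excluded.
- l (sku=DM) has no partner → excluded.
- l (sku=DM) has no partner → excluded.
- l (sku=NU) pairs with 1 row(s) of r.
- l (sku=DM) has no partner → excluded.
- l (sku=FL) pairs with 2 row(s) of r.
- l (sku=MT) has no partner → excluded.
After projecting and ordering:
l.pname | r.region
Widget | North
Widget | NULL
NULL | West

(Widget, North); (Widget, NULL); (NULL, West)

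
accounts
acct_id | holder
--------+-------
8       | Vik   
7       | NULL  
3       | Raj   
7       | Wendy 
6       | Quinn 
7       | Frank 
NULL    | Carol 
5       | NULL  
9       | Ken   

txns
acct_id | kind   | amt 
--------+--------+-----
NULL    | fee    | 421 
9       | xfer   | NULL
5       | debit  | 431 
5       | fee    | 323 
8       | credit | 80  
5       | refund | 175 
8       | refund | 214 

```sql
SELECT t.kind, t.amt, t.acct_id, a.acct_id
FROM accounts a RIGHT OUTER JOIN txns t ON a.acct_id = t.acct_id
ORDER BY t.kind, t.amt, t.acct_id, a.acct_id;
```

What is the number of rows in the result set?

7

RIGHT JOIN keeps every row from `txns`; unmatched rows get NULL for `accounts`'s columns.
Matching on a.acct_id = t.acct_id. A NULL in a compared column never satisfies the condition.
- a[0] acct_id=8 → 2 match(es) in t → 2 row(s).
- a[1] acct_id=7 → no match.
- a[2] acct_id=3 → no match.
- a[3] acct_id=7 → no match.
- a[4] acct_id=6 → no match.
- a[5] acct_id=7 → no match.
- a[6] acct_id=NULL → no match.
- a[7] acct_id=5 → 3 match(es) in t → 3 row(s).
- a[8] acct_id=9 → 1 match(es) in t → 1 row(s).
- plus 1 unmatched t row(s), each kept with NULL a columns.
Total: 6 matched + 1 padded = 7 rows.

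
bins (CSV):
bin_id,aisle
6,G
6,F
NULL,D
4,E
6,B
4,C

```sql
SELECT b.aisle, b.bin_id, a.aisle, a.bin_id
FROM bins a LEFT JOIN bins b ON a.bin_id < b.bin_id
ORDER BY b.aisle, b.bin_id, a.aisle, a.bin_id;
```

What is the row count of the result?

LEFT JOIN keeps every row from `bins a`; unmatched rows get NULL for `bins b`'s columns.
Matching on a.bin_id < b.bin_id. A NULL in a compared column never satisfies the condition.
- a[0] bin_id=6 → no match; kept with NULLs on the b side.
- a[1] bin_id=6 → no match; kept with NULLs on the b side.
- a[2] bin_id=NULL → no match; kept with NULLs on the b side.
- a[3] bin_id=4 → 3 match(es) in b → 3 row(s).
- a[4] bin_id=6 → no match; kept with NULLs on the b side.
- a[5] bin_id=4 → 3 match(es) in b → 3 row(s).
Total: 6 matched + 4 padded = 10 rows.

10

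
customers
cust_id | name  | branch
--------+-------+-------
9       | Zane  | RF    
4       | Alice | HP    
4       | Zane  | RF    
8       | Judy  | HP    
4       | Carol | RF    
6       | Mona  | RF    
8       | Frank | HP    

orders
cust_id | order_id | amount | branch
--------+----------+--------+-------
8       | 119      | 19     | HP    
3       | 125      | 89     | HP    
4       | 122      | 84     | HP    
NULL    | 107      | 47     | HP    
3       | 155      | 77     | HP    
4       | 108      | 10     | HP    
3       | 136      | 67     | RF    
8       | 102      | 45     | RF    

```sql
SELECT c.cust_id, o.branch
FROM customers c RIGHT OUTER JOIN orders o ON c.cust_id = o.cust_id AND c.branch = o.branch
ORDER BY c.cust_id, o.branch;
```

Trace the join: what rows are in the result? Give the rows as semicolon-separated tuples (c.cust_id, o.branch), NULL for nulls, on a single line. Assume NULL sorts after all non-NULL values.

RIGHT JOIN keeps every row from `orders`; unmatched rows get NULL for `customers`'s columns.
Matching on c.cust_id = o.cust_id AND c.branch = o.branch. A NULL in a compared column never satisfies the condition.
- c row (cust_id=9, branch=RF): no match.
- c row (cust_id=4, branch=HP): matches 2 o row(s) → 2 output row(s).
- c row (cust_id=4, branch=RF): no match.
- c row (cust_id=8, branch=HP): matches 1 o row(s) → 1 output row(s).
- c row (cust_id=4, branch=RF): no match.
- c row (cust_id=6, branch=RF): no match.
- c row (cust_id=8, branch=HP): matches 1 o row(s) → 1 output row(s).
- plus 5 unmatched o row(s), each kept with NULL c columns.
After projecting and ordering:
c.cust_id | o.branch
4 | HP
4 | HP
8 | HP
8 | HP
NULL | HP
NULL | HP
NULL | HP
NULL | RF
NULL | RF

(4, HP); (4, HP); (8, HP); (8, HP); (NULL, HP); (NULL, HP); (NULL, HP); (NULL, RF); (NULL, RF)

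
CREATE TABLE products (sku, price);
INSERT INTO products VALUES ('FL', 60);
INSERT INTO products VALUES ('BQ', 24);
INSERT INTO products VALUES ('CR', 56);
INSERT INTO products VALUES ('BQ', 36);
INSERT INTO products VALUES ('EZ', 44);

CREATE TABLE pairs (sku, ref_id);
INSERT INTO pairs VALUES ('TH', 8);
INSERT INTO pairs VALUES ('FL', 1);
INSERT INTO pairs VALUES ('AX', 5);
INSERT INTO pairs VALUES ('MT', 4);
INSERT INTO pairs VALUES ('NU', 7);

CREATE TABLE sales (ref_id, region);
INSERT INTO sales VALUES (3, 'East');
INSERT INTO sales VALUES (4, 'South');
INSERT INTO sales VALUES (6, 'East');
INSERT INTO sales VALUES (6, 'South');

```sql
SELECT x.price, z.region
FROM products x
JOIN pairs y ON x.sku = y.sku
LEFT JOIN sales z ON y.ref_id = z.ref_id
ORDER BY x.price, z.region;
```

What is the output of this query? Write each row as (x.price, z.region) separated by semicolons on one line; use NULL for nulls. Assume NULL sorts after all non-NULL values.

(60, NULL)

Evaluate left to right. First `products x INNER JOIN pairs y` on sku: 1 row(s).
Then LEFT JOIN `sales z` on ref_id: each of those 1 rows is kept; rows whose y.ref_id has no match in z get NULL for z's columns.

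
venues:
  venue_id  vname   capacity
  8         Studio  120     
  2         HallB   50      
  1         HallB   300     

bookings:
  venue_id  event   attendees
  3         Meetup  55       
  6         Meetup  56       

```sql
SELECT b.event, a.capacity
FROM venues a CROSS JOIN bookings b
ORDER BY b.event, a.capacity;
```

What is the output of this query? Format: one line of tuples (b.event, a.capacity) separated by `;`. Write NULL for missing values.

(Meetup, 50); (Meetup, 50); (Meetup, 120); (Meetup, 120); (Meetup, 300); (Meetup, 300)

CROSS JOIN pairs every row of `venues` with every row of `bookings`: 3 × 2 = 6 rows.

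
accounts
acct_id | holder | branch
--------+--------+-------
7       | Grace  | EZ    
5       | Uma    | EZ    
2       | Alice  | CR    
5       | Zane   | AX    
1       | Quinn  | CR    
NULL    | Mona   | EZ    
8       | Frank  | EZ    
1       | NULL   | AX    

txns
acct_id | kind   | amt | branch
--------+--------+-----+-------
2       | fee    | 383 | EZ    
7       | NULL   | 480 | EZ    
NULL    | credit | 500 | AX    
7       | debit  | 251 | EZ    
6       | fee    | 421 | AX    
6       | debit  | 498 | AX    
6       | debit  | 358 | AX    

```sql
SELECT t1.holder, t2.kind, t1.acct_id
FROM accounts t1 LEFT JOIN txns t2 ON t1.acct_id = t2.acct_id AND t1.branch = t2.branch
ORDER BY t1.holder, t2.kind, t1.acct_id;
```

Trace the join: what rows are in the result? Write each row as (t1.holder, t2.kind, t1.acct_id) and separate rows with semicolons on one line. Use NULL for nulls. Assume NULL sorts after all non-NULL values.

(Alice, NULL, 2); (Frank, NULL, 8); (Grace, debit, 7); (Grace, NULL, 7); (Mona, NULL, NULL); (Quinn, NULL, 1); (Uma, NULL, 5); (Zane, NULL, 5); (NULL, NULL, 1)

LEFT JOIN keeps every row from `accounts`; unmatched rows get NULL for `txns`'s columns.
Matching on t1.acct_id = t2.acct_id AND t1.branch = t2.branch. A NULL in a compared column never satisfies the condition.
- t1 (acct_id=7, branch=EZ) pairs with 2 row(s) of t2.
- t1 (acct_id=5, branch=EZ) has no partner → padded with NULL.
- t1 (acct_id=2, branch=CR) has no partner → padded with NULL.
- t1 (acct_id=5, branch=AX) has no partner → padded with NULL.
- t1 (acct_id=1, branch=CR) has no partner → padded with NULL.
- t1 (acct_id=NULL, branch=EZ) has no partner → padded with NULL.
- t1 (acct_id=8, branch=EZ) has no partner → padded with NULL.
- t1 (acct_id=1, branch=AX) has no partner → padded with NULL.
After projecting and ordering:
t1.holder | t2.kind | t1.acct_id
Alice | NULL | 2
Frank | NULL | 8
Grace | debit | 7
Grace | NULL | 7
Mona | NULL | NULL
Quinn | NULL | 1
Uma | NULL | 5
Zane | NULL | 5
NULL | NULL | 1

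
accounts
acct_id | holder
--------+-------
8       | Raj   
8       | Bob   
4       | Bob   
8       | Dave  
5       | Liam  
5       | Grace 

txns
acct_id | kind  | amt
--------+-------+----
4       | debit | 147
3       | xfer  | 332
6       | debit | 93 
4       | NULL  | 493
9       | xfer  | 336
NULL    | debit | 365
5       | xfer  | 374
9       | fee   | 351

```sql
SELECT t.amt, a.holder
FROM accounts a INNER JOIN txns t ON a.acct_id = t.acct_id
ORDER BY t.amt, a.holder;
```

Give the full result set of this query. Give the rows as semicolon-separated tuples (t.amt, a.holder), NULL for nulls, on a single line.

(147, Bob); (374, Grace); (374, Liam); (493, Bob)

INNER JOIN keeps only pairs where the ON condition holds.
Matching on a.acct_id = t.acct_id. A NULL in a compared column never satisfies the condition.
- acct_id=8: no matching t row, dropped.
- acct_id=8: no matching t row, dropped.
- acct_id=4: 2 matching t row(s), so 2 row(s) emitted.
- acct_id=8: no matching t row, dropped.
- acct_id=5: 1 matching t row(s), so 1 row(s) emitted.
- acct_id=5: 1 matching t row(s), so 1 row(s) emitted.
After projecting and ordering:
t.amt | a.holder
147 | Bob
374 | Grace
374 | Liam
493 | Bob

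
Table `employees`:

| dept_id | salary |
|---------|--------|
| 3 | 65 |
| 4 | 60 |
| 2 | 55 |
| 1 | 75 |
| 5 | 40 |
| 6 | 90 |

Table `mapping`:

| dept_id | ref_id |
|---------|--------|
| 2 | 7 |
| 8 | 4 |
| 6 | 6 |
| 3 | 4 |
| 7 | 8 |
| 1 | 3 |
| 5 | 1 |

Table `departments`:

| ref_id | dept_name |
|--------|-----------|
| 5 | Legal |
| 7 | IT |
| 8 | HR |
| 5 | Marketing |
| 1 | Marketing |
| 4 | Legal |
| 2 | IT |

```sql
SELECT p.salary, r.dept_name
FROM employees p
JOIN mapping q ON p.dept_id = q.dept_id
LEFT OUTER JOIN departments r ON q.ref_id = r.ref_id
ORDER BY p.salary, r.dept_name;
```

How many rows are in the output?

5

Step 1 — p INNER JOIN q on dept_id → 5 row(s).
Then LEFT JOIN `departments r` on ref_id: each of those 5 rows is kept; rows whose q.ref_id has no match in r get NULL for r's columns.
Result: 5 row(s).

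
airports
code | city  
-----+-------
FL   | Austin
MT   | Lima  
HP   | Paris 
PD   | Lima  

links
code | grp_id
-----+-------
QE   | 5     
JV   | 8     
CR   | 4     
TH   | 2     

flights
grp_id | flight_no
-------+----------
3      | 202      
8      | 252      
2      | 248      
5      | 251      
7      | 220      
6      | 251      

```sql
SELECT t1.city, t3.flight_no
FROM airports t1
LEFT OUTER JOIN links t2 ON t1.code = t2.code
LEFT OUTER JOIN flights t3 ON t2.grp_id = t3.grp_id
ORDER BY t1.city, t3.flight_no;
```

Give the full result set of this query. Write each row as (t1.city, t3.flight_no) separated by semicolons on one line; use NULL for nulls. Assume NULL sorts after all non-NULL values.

(Austin, NULL); (Lima, NULL); (Lima, NULL); (Paris, NULL)

Step 1 — t1 LEFT JOIN t2 on code → 4 row(s).
Then LEFT JOIN `flights t3` on grp_id: each of those 4 rows is kept; rows whose t2.grp_id has no match in t3 get NULL for t3's columns.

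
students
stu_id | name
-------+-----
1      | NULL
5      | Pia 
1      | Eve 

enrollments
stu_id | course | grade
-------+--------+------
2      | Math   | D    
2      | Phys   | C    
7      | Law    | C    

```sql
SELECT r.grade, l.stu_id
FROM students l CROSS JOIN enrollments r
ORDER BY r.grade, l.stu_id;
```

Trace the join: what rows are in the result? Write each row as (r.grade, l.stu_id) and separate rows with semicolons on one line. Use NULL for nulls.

(C, 1); (C, 1); (C, 1); (C, 1); (C, 5); (C, 5); (D, 1); (D, 1); (D, 5)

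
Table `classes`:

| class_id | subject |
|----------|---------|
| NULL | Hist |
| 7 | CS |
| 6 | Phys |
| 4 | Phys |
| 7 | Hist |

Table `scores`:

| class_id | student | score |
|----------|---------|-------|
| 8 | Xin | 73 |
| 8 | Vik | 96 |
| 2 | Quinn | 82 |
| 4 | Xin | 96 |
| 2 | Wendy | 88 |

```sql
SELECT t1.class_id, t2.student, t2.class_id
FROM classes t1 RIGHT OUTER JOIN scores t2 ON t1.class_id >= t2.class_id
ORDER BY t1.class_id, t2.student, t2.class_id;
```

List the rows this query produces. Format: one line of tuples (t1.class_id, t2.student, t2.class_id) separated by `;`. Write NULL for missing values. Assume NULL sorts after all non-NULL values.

(4, Quinn, 2); (4, Wendy, 2); (4, Xin, 4); (6, Quinn, 2); (6, Wendy, 2); (6, Xin, 4); (7, Quinn, 2); (7, Quinn, 2); (7, Wendy, 2); (7, Wendy, 2); (7, Xin, 4); (7, Xin, 4); (NULL, Vik, 8); (NULL, Xin, 8)

RIGHT JOIN keeps every row from `scores`; unmatched rows get NULL for `classes`'s columns.
Matching on t1.class_id >= t2.class_id. A NULL in a compared column never satisfies the condition.
Matched pairs: 12; unmatched t2 rows kept: 2.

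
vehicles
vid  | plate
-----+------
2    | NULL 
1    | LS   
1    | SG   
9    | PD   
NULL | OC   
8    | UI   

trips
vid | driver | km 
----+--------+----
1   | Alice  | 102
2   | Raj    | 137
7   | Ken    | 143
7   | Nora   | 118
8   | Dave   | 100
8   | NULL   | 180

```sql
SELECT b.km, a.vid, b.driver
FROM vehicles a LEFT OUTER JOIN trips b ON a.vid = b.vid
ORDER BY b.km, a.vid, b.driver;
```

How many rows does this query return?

7

LEFT JOIN keeps every row from `vehicles`; unmatched rows get NULL for `trips`'s columns.
Matching on a.vid = b.vid. A NULL in a compared column never satisfies the condition.
Matched pairs: 5; unmatched a rows kept: 2.
Total: 5 matched + 2 padded = 7 rows.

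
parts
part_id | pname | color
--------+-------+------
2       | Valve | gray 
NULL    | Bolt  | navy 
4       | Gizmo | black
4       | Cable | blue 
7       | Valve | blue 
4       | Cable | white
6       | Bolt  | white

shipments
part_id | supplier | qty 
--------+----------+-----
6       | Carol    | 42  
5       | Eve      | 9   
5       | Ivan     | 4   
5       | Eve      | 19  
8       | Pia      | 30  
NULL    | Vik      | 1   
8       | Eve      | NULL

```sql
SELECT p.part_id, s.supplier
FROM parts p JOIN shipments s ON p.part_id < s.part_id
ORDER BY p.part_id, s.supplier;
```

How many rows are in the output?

INNER JOIN keeps only pairs where the ON condition holds.
Matching on p.part_id < s.part_id. A NULL in a compared column never satisfies the condition.
- p row (part_id=2): matches 6 s row(s) → 6 output row(s).
- p row (part_id=NULL): no match → dropped.
- p row (part_id=4): matches 6 s row(s) → 6 output row(s).
- p row (part_id=4): matches 6 s row(s) → 6 output row(s).
- p row (part_id=7): matches 2 s row(s) → 2 output row(s).
- p row (part_id=4): matches 6 s row(s) → 6 output row(s).
- p row (part_id=6): matches 2 s row(s) → 2 output row(s).
Total: 28 rows.

28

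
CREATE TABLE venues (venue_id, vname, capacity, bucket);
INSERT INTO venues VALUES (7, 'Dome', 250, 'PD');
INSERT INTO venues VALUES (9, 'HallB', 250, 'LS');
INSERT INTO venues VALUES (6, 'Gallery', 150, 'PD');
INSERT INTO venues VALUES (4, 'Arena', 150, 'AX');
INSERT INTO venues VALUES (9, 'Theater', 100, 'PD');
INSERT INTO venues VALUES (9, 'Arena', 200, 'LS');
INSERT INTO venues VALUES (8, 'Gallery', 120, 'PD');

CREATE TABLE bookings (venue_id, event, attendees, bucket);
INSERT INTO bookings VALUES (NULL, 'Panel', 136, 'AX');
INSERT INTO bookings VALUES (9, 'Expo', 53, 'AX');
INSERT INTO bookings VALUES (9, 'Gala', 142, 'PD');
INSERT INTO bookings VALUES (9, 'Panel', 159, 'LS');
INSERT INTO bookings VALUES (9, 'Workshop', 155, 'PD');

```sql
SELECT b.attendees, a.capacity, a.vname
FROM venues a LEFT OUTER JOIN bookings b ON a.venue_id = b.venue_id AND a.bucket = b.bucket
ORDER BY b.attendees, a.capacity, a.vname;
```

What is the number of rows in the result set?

8

LEFT JOIN keeps every row from `venues`; unmatched rows get NULL for `bookings`'s columns.
Matching on a.venue_id = b.venue_id AND a.bucket = b.bucket. A NULL in a compared column never satisfies the condition.
- a row (venue_id=7, bucket=PD): no match → kept, b columns NULL.
- a row (venue_id=9, bucket=LS): matches 1 b row(s) → 1 output row(s).
- a row (venue_id=6, bucket=PD): no match → kept, b columns NULL.
- a row (venue_id=4, bucket=AX): no match → kept, b columns NULL.
- a row (venue_id=9, bucket=PD): matches 2 b row(s) → 2 output row(s).
- a row (venue_id=9, bucket=LS): matches 1 b row(s) → 1 output row(s).
- a row (venue_id=8, bucket=PD): no match → kept, b columns NULL.
Total: 4 matched + 4 padded = 8 rows.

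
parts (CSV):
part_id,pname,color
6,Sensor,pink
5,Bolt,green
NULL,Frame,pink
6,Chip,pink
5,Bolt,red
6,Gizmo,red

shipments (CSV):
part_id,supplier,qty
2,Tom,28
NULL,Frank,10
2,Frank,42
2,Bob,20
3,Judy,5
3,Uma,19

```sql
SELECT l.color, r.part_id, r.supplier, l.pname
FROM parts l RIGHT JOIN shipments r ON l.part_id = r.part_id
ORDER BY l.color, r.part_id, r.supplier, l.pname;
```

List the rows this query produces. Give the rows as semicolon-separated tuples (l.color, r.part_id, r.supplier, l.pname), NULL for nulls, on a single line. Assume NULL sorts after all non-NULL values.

(NULL, 2, Bob, NULL); (NULL, 2, Frank, NULL); (NULL, 2, Tom, NULL); (NULL, 3, Judy, NULL); (NULL, 3, Uma, NULL); (NULL, NULL, Frank, NULL)

RIGHT JOIN keeps every row from `shipments`; unmatched rows get NULL for `parts`'s columns.
Matching on l.part_id = r.part_id. A NULL in a compared column never satisfies the condition.
Matched pairs: 0; unmatched r rows kept: 6.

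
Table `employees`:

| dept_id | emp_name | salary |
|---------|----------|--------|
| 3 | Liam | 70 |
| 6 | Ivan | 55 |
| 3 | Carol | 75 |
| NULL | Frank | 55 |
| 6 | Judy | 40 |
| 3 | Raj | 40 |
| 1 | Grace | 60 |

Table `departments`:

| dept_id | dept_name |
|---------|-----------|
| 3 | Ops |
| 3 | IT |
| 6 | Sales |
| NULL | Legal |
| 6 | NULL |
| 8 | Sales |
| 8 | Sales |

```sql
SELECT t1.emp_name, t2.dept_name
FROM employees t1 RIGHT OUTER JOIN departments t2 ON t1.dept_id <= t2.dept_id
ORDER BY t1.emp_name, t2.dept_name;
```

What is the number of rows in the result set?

33

RIGHT JOIN keeps every row from `departments`; unmatched rows get NULL for `employees`'s columns.
Matching on t1.dept_id <= t2.dept_id. A NULL in a compared column never satisfies the condition.
- dept_id=3: 6 matching t2 row(s), so 6 row(s) emitted.
- dept_id=6: 4 matching t2 row(s), so 4 row(s) emitted.
- dept_id=3: 6 matching t2 row(s), so 6 row(s) emitted.
- dept_id=NULL: no matching t2 row.
- dept_id=6: 4 matching t2 row(s), so 4 row(s) emitted.
- dept_id=3: 6 matching t2 row(s), so 6 row(s) emitted.
- dept_id=1: 6 matching t2 row(s), so 6 row(s) emitted.
- 1 t2 row(s) had no t1 match → kept, t1 columns NULL.
Total: 32 matched + 1 padded = 33 rows.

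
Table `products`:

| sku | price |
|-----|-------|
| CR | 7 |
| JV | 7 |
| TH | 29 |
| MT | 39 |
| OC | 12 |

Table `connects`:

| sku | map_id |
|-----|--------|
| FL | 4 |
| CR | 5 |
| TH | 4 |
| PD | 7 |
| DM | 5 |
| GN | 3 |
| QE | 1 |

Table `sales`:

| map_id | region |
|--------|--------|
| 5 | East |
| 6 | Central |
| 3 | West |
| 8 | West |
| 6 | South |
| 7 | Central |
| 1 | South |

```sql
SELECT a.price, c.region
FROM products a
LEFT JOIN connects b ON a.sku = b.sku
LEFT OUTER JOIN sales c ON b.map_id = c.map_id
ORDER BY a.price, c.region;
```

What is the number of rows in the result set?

5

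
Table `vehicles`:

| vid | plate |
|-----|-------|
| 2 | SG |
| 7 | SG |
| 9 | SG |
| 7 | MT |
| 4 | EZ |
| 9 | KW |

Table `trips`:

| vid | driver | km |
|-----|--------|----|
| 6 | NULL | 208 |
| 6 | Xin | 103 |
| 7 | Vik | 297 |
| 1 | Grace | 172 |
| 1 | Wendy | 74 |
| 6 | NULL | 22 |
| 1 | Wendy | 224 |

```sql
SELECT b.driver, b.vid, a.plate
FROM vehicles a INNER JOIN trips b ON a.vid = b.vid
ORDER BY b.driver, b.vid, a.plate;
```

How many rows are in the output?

INNER JOIN keeps only pairs where the ON condition holds.
Matching on a.vid = b.vid.
- a[0] vid=2 → no match; dropped.
- a[1] vid=7 → 1 match(es) in b → 1 row(s).
- a[2] vid=9 → no match; dropped.
- a[3] vid=7 → 1 match(es) in b → 1 row(s).
- a[4] vid=4 → no match; dropped.
- a[5] vid=9 → no match; dropped.
Total: 2 rows.

2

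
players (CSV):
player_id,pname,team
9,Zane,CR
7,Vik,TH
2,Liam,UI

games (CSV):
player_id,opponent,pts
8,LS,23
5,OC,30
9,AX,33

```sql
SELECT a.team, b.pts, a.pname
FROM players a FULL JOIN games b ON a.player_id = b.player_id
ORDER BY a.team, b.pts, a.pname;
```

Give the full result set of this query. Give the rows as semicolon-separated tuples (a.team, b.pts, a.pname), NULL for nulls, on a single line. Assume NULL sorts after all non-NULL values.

FULL OUTER JOIN keeps every row from both sides; unmatched rows get NULL for the other side's columns.
Matching on a.player_id = b.player_id.
Matched pairs: 1; unmatched a rows kept: 2; unmatched b rows kept: 2.

(CR, 33, Zane); (TH, NULL, Vik); (UI, NULL, Liam); (NULL, 23, NULL); (NULL, 30, NULL)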